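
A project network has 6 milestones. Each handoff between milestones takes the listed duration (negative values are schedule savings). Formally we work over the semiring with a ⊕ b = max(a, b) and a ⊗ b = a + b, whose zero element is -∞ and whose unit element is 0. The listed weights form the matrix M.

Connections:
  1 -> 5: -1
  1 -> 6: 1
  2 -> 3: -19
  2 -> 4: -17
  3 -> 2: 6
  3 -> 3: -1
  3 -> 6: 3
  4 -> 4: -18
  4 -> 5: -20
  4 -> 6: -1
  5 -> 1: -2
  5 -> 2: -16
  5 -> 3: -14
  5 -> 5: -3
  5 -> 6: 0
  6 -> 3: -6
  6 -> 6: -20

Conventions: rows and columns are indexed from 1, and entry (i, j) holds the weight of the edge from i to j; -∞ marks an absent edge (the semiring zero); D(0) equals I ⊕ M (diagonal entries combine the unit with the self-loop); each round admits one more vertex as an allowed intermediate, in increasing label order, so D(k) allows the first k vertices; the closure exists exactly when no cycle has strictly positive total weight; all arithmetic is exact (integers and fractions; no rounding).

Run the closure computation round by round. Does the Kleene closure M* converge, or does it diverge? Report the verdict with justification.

D(0):
  [0, -∞, -∞, -∞, -1, 1]
  [-∞, 0, -19, -17, -∞, -∞]
  [-∞, 6, 0, -∞, -∞, 3]
  [-∞, -∞, -∞, 0, -20, -1]
  [-2, -16, -14, -∞, 0, 0]
  [-∞, -∞, -6, -∞, -∞, 0]
D(1):
  [0, -∞, -∞, -∞, -1, 1]
  [-∞, 0, -19, -17, -∞, -∞]
  [-∞, 6, 0, -∞, -∞, 3]
  [-∞, -∞, -∞, 0, -20, -1]
  [-2, -16, -14, -∞, 0, 0]
  [-∞, -∞, -6, -∞, -∞, 0]
D(2):
  [0, -∞, -∞, -∞, -1, 1]
  [-∞, 0, -19, -17, -∞, -∞]
  [-∞, 6, 0, -11, -∞, 3]
  [-∞, -∞, -∞, 0, -20, -1]
  [-2, -16, -14, -33, 0, 0]
  [-∞, -∞, -6, -∞, -∞, 0]
D(3):
  [0, -∞, -∞, -∞, -1, 1]
  [-∞, 0, -19, -17, -∞, -16]
  [-∞, 6, 0, -11, -∞, 3]
  [-∞, -∞, -∞, 0, -20, -1]
  [-2, -8, -14, -25, 0, 0]
  [-∞, 0, -6, -17, -∞, 0]
D(4):
  [0, -∞, -∞, -∞, -1, 1]
  [-∞, 0, -19, -17, -37, -16]
  [-∞, 6, 0, -11, -31, 3]
  [-∞, -∞, -∞, 0, -20, -1]
  [-2, -8, -14, -25, 0, 0]
  [-∞, 0, -6, -17, -37, 0]
D(5):
  [0, -9, -15, -26, -1, 1]
  [-39, 0, -19, -17, -37, -16]
  [-33, 6, 0, -11, -31, 3]
  [-22, -28, -34, 0, -20, -1]
  [-2, -8, -14, -25, 0, 0]
  [-39, 0, -6, -17, -37, 0]
D(6):
  [0, 1, -5, -16, -1, 1]
  [-39, 0, -19, -17, -37, -16]
  [-33, 6, 0, -11, -31, 3]
  [-22, -1, -7, 0, -20, -1]
  [-2, 0, -6, -17, 0, 0]
  [-39, 0, -6, -17, -37, 0]
Key observation: every diagonal entry stays at the unit through all rounds, so no improving cycle exists.
Answer: CONVERGES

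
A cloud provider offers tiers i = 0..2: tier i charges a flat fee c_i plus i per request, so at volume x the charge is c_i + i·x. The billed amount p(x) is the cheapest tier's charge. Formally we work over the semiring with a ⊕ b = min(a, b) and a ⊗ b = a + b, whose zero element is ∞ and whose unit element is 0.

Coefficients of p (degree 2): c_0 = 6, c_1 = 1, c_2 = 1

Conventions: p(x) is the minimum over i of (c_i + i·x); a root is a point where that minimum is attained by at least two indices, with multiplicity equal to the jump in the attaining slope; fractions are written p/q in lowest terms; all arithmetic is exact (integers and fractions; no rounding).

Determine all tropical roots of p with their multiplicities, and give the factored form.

hull edge (i=0, c=6) to (i=1, c=1): slope -5, span 1
hull edge (i=1, c=1) to (i=2, c=1): slope 0, span 1
Factored form: p(x) = 1 ⊗ (x ⊕ 0) ⊗ (x ⊕ 5)
Answer: roots = 0 (mult 1), 5 (mult 1)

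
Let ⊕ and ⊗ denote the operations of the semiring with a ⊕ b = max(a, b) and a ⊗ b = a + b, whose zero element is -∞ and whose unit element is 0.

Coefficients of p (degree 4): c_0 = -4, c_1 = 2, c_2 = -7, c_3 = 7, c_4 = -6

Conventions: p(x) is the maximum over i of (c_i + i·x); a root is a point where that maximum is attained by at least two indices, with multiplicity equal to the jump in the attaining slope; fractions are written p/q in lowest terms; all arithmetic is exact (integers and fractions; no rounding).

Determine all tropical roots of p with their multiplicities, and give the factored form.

hull edge (i=0, c=-4) to (i=1, c=2): slope 6, span 1
hull edge (i=1, c=2) to (i=3, c=7): slope 5/2, span 2
hull edge (i=3, c=7) to (i=4, c=-6): slope -13, span 1
Factored form: p(x) = -6 ⊗ (x ⊕ (-6)) ⊗ (x ⊕ (-5/2)) ⊗ (x ⊕ (-5/2)) ⊗ (x ⊕ 13)
Answer: roots = -6 (mult 1), -5/2 (mult 2), 13 (mult 1)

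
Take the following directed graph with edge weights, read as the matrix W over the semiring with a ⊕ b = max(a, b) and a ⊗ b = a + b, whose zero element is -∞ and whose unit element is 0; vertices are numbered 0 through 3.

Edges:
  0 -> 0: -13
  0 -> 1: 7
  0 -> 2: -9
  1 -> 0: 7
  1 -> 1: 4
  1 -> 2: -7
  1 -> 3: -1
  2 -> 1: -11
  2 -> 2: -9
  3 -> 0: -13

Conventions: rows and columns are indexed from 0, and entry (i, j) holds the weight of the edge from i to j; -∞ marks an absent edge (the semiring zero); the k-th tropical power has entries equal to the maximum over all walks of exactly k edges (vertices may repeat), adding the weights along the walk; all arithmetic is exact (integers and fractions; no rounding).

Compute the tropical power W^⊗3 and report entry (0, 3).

W^⊗2:
  [14, 11, 0, 6]
  [11, 14, -2, 3]
  [-4, -7, -18, -12]
  [-26, -6, -22, -∞]
W^⊗3:
  [18, 21, 5, 10]
  [21, 18, 7, 13]
  [0, 3, -13, -8]
  [1, -2, -13, -7]
Key observation: the optimum is the walk 0->1->1->3, with weight 7 + 4 + (-1) = 10.
Optimal value attained by: walk 0->1->1->3.
Answer: (W^⊗3)[0][3] = 10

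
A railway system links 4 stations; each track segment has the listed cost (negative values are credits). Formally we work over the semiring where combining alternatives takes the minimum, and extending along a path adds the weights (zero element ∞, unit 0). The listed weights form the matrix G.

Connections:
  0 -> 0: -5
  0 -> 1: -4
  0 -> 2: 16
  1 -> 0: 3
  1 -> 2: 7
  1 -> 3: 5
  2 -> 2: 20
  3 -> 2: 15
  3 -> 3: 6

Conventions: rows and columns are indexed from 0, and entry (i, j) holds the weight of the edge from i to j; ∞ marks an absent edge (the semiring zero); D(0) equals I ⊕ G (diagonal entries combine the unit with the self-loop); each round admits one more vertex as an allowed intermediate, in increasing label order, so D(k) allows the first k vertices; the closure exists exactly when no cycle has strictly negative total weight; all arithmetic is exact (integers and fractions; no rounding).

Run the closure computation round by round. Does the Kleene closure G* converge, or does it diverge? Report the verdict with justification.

Detection: at round 0, diagonal entry (0, 0) turns strictly negative.
Key observation: the cycle 0->0 has total weight (-5), which is strictly negative.
Answer: DIVERGES — negative cycle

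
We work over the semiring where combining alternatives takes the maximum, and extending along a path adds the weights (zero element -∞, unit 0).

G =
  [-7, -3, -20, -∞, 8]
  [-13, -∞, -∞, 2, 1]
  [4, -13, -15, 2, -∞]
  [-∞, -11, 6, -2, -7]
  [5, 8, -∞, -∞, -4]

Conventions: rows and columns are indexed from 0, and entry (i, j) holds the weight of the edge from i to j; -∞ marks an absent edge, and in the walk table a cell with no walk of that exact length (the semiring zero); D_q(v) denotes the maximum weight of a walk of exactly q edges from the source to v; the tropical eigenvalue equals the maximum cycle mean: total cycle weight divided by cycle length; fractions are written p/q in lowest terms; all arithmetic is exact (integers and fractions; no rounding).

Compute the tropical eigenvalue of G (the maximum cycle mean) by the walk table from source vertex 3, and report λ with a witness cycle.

q=0: [-∞, -∞, -∞, 0, -∞]
q=1: [-∞, -11, 6, -2, -7]
q=2: [10, 1, 4, 8, -9]
q=3: [8, 7, 14, 6, 18]
q=4: [23, 26, 12, 16, 16]
q=5: [21, 24, 22, 28, 31]
Optimal cycle mean attained by: cycle 0->4->0, total 8 + 5, length 2.
Answer: λ = 13/2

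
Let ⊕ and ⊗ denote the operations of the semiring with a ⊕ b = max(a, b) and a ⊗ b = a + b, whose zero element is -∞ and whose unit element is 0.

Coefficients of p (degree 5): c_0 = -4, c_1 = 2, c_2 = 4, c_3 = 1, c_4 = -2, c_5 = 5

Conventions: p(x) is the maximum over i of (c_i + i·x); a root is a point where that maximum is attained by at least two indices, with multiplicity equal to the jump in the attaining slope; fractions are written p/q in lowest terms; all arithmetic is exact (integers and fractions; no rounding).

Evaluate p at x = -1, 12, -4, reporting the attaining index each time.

p(-1) = max(-4+0·(-1)=-4, 2+1·(-1)=1, 4+2·(-1)=2, 1+3·(-1)=-2, -2+4·(-1)=-6, 5+5·(-1)=0) = 2 (attained by i=2)
p(12) = max(-4+0·12=-4, 2+1·12=14, 4+2·12=28, 1+3·12=37, -2+4·12=46, 5+5·12=65) = 65 (attained by i=5)
p(-4) = max(-4+0·(-4)=-4, 2+1·(-4)=-2, 4+2·(-4)=-4, 1+3·(-4)=-11, -2+4·(-4)=-18, 5+5·(-4)=-15) = -2 (attained by i=1)
Answer: p(-1) = 2; p(12) = 65; p(-4) = -2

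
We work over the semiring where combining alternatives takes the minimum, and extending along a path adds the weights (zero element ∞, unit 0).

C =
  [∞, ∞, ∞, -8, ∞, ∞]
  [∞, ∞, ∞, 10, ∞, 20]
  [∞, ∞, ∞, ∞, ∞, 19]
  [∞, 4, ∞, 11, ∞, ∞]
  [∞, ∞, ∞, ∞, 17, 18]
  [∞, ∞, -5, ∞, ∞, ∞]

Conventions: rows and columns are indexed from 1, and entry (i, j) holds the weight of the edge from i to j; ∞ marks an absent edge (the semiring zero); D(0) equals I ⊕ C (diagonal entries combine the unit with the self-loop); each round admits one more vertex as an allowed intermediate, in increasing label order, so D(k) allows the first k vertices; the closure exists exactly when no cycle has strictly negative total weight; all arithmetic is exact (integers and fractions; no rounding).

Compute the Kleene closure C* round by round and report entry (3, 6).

D(0):
  [0, ∞, ∞, -8, ∞, ∞]
  [∞, 0, ∞, 10, ∞, 20]
  [∞, ∞, 0, ∞, ∞, 19]
  [∞, 4, ∞, 0, ∞, ∞]
  [∞, ∞, ∞, ∞, 0, 18]
  [∞, ∞, -5, ∞, ∞, 0]
D(1):
  [0, ∞, ∞, -8, ∞, ∞]
  [∞, 0, ∞, 10, ∞, 20]
  [∞, ∞, 0, ∞, ∞, 19]
  [∞, 4, ∞, 0, ∞, ∞]
  [∞, ∞, ∞, ∞, 0, 18]
  [∞, ∞, -5, ∞, ∞, 0]
D(2):
  [0, ∞, ∞, -8, ∞, ∞]
  [∞, 0, ∞, 10, ∞, 20]
  [∞, ∞, 0, ∞, ∞, 19]
  [∞, 4, ∞, 0, ∞, 24]
  [∞, ∞, ∞, ∞, 0, 18]
  [∞, ∞, -5, ∞, ∞, 0]
D(3):
  [0, ∞, ∞, -8, ∞, ∞]
  [∞, 0, ∞, 10, ∞, 20]
  [∞, ∞, 0, ∞, ∞, 19]
  [∞, 4, ∞, 0, ∞, 24]
  [∞, ∞, ∞, ∞, 0, 18]
  [∞, ∞, -5, ∞, ∞, 0]
D(4):
  [0, -4, ∞, -8, ∞, 16]
  [∞, 0, ∞, 10, ∞, 20]
  [∞, ∞, 0, ∞, ∞, 19]
  [∞, 4, ∞, 0, ∞, 24]
  [∞, ∞, ∞, ∞, 0, 18]
  [∞, ∞, -5, ∞, ∞, 0]
D(5):
  [0, -4, ∞, -8, ∞, 16]
  [∞, 0, ∞, 10, ∞, 20]
  [∞, ∞, 0, ∞, ∞, 19]
  [∞, 4, ∞, 0, ∞, 24]
  [∞, ∞, ∞, ∞, 0, 18]
  [∞, ∞, -5, ∞, ∞, 0]
D(6):
  [0, -4, 11, -8, ∞, 16]
  [∞, 0, 15, 10, ∞, 20]
  [∞, ∞, 0, ∞, ∞, 19]
  [∞, 4, 19, 0, ∞, 24]
  [∞, ∞, 13, ∞, 0, 18]
  [∞, ∞, -5, ∞, ∞, 0]
Answer: C*[3][6] = 19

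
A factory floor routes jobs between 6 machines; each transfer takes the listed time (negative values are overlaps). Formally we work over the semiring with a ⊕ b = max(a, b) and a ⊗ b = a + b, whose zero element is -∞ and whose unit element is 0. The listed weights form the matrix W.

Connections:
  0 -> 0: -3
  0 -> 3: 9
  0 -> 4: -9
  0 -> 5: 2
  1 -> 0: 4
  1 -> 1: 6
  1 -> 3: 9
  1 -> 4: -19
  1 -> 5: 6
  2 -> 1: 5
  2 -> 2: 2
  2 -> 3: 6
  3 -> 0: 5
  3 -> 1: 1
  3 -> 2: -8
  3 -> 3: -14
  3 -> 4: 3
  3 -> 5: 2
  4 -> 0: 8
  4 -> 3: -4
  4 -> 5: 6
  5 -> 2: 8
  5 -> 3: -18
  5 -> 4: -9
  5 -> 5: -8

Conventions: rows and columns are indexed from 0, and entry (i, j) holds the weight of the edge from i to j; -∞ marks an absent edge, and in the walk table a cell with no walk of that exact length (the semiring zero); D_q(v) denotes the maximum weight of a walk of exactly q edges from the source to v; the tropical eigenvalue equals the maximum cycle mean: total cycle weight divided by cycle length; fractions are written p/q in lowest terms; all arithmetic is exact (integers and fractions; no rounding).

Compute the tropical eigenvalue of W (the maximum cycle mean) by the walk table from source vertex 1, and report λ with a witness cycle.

q=0: [-∞, 0, -∞, -∞, -∞, -∞]
q=1: [4, 6, -∞, 9, -19, 6]
q=2: [14, 12, 14, 15, 12, 12]
q=3: [20, 19, 20, 23, 18, 18]
q=4: [28, 25, 26, 29, 26, 25]
q=5: [34, 31, 33, 37, 32, 32]
q=6: [42, 38, 40, 43, 40, 39]
Optimal cycle mean attained by: cycle 0->3->0, total 9 + 5, length 2.
Answer: λ = 7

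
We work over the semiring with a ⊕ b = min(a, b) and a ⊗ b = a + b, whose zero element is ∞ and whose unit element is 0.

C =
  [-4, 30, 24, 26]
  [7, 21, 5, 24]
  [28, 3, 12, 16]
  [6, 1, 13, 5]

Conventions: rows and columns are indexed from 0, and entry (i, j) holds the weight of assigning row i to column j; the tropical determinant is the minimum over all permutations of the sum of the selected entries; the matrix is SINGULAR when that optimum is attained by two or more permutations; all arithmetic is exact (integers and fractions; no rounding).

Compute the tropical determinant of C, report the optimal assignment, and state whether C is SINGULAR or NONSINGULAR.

σ = (0, 1, 2, 3): (-4) + 21 + 12 + 5 = 34
σ = (0, 1, 3, 2): (-4) + 21 + 16 + 13 = 46
σ = (0, 2, 1, 3): (-4) + 5 + 3 + 5 = 9
σ = (0, 2, 3, 1): (-4) + 5 + 16 + 1 = 18
σ = (0, 3, 1, 2): (-4) + 24 + 3 + 13 = 36
σ = (0, 3, 2, 1): (-4) + 24 + 12 + 1 = 33
σ = (1, 0, 2, 3): 30 + 7 + 12 + 5 = 54
σ = (1, 0, 3, 2): 30 + 7 + 16 + 13 = 66
σ = (1, 2, 0, 3): 30 + 5 + 28 + 5 = 68
σ = (1, 2, 3, 0): 30 + 5 + 16 + 6 = 57
σ = (1, 3, 0, 2): 30 + 24 + 28 + 13 = 95
σ = (1, 3, 2, 0): 30 + 24 + 12 + 6 = 72
σ = (2, 0, 1, 3): 24 + 7 + 3 + 5 = 39
σ = (2, 0, 3, 1): 24 + 7 + 16 + 1 = 48
σ = (2, 1, 0, 3): 24 + 21 + 28 + 5 = 78
σ = (2, 1, 3, 0): 24 + 21 + 16 + 6 = 67
σ = (2, 3, 0, 1): 24 + 24 + 28 + 1 = 77
σ = (2, 3, 1, 0): 24 + 24 + 3 + 6 = 57
σ = (3, 0, 1, 2): 26 + 7 + 3 + 13 = 49
σ = (3, 0, 2, 1): 26 + 7 + 12 + 1 = 46
σ = (3, 1, 0, 2): 26 + 21 + 28 + 13 = 88
σ = (3, 1, 2, 0): 26 + 21 + 12 + 6 = 65
σ = (3, 2, 0, 1): 26 + 5 + 28 + 1 = 60
σ = (3, 2, 1, 0): 26 + 5 + 3 + 6 = 40
Optimal value attained by: σ = (0, 2, 1, 3).
Answer: det⊕(C) = 9; verdict: NONSINGULAR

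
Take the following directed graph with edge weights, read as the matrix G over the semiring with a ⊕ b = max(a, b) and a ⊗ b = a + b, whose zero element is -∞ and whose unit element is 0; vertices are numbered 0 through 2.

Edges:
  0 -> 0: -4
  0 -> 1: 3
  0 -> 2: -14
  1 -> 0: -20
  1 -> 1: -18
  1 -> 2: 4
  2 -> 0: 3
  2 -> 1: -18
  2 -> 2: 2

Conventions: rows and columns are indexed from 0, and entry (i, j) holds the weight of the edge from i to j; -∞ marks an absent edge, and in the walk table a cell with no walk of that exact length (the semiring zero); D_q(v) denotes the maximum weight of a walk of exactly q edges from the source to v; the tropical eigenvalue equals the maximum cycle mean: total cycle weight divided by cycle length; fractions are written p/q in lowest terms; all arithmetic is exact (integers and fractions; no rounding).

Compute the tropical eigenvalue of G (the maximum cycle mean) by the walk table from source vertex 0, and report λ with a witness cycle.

q=0: [0, -∞, -∞]
q=1: [-4, 3, -14]
q=2: [-8, -1, 7]
q=3: [10, -5, 9]
Optimal cycle mean attained by: cycle 0->1->2->0, total 3 + 4 + 3, length 3.
Answer: λ = 10/3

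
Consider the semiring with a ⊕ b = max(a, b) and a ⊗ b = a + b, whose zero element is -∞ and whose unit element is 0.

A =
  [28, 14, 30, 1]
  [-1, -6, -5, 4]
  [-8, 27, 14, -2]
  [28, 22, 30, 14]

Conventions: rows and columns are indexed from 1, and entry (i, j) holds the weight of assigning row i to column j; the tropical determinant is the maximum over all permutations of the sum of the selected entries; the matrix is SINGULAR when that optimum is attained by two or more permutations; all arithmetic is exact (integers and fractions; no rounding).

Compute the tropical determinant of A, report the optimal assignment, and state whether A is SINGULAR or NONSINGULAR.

σ = (1, 2, 3, 4): 28 + (-6) + 14 + 14 = 50
σ = (1, 2, 4, 3): 28 + (-6) + (-2) + 30 = 50
σ = (1, 3, 2, 4): 28 + (-5) + 27 + 14 = 64
σ = (1, 3, 4, 2): 28 + (-5) + (-2) + 22 = 43
σ = (1, 4, 2, 3): 28 + 4 + 27 + 30 = 89
σ = (1, 4, 3, 2): 28 + 4 + 14 + 22 = 68
σ = (2, 1, 3, 4): 14 + (-1) + 14 + 14 = 41
σ = (2, 1, 4, 3): 14 + (-1) + (-2) + 30 = 41
σ = (2, 3, 1, 4): 14 + (-5) + (-8) + 14 = 15
σ = (2, 3, 4, 1): 14 + (-5) + (-2) + 28 = 35
σ = (2, 4, 1, 3): 14 + 4 + (-8) + 30 = 40
σ = (2, 4, 3, 1): 14 + 4 + 14 + 28 = 60
σ = (3, 1, 2, 4): 30 + (-1) + 27 + 14 = 70
σ = (3, 1, 4, 2): 30 + (-1) + (-2) + 22 = 49
σ = (3, 2, 1, 4): 30 + (-6) + (-8) + 14 = 30
σ = (3, 2, 4, 1): 30 + (-6) + (-2) + 28 = 50
σ = (3, 4, 1, 2): 30 + 4 + (-8) + 22 = 48
σ = (3, 4, 2, 1): 30 + 4 + 27 + 28 = 89
σ = (4, 1, 2, 3): 1 + (-1) + 27 + 30 = 57
σ = (4, 1, 3, 2): 1 + (-1) + 14 + 22 = 36
σ = (4, 2, 1, 3): 1 + (-6) + (-8) + 30 = 17
σ = (4, 2, 3, 1): 1 + (-6) + 14 + 28 = 37
σ = (4, 3, 1, 2): 1 + (-5) + (-8) + 22 = 10
σ = (4, 3, 2, 1): 1 + (-5) + 27 + 28 = 51
Optimal value attained by: σ = (1, 4, 2, 3).
Answer: det⊕(A) = 89; verdict: SINGULAR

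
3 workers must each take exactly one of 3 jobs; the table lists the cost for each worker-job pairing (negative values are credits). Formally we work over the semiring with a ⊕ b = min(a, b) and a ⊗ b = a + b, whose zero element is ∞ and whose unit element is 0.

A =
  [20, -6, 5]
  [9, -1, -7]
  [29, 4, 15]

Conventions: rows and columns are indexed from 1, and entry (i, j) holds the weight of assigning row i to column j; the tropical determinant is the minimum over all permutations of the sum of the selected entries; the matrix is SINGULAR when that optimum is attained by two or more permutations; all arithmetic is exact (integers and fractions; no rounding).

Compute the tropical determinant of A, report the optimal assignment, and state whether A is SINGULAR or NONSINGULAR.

σ = (1, 2, 3): 20 + (-1) + 15 = 34
σ = (1, 3, 2): 20 + (-7) + 4 = 17
σ = (2, 1, 3): (-6) + 9 + 15 = 18
σ = (2, 3, 1): (-6) + (-7) + 29 = 16
σ = (3, 1, 2): 5 + 9 + 4 = 18
σ = (3, 2, 1): 5 + (-1) + 29 = 33
Optimal value attained by: σ = (2, 3, 1).
Answer: det⊕(A) = 16; verdict: NONSINGULAR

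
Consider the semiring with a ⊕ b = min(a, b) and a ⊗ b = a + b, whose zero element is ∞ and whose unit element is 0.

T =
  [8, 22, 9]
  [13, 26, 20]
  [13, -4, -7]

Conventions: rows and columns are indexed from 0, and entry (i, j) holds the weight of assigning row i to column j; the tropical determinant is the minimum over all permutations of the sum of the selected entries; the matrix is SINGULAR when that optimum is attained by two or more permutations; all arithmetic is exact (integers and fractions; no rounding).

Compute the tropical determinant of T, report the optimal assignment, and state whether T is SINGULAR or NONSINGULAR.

σ = (0, 1, 2): 8 + 26 + (-7) = 27
σ = (0, 2, 1): 8 + 20 + (-4) = 24
σ = (1, 0, 2): 22 + 13 + (-7) = 28
σ = (1, 2, 0): 22 + 20 + 13 = 55
σ = (2, 0, 1): 9 + 13 + (-4) = 18
σ = (2, 1, 0): 9 + 26 + 13 = 48
Optimal value attained by: σ = (2, 0, 1).
Answer: det⊕(T) = 18; verdict: NONSINGULAR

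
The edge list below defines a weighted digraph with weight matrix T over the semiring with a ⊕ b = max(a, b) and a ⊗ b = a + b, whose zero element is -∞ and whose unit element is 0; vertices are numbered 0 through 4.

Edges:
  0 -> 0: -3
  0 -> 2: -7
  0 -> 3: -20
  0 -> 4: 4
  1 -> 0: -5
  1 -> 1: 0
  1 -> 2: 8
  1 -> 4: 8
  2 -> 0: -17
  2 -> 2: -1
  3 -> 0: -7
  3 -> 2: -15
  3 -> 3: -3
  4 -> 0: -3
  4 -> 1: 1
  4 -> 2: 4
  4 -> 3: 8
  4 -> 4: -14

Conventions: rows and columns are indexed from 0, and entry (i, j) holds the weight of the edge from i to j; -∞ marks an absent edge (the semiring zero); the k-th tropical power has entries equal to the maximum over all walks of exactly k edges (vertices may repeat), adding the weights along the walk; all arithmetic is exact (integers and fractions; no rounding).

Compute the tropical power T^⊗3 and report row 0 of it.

T^⊗2:
  [1, 5, 8, 12, 1]
  [5, 9, 12, 16, 8]
  [-18, -∞, -2, -37, -13]
  [-10, -∞, -14, -6, -3]
  [1, 1, 9, 5, 9]
T^⊗3:
  [5, 5, 13, 9, 13]
  [9, 9, 17, 16, 17]
  [-16, -12, -3, -5, -14]
  [-6, -2, 1, 5, -6]
  [6, 10, 13, 17, 9]
Answer: row 0 of T^⊗3 = [5, 5, 13, 9, 13]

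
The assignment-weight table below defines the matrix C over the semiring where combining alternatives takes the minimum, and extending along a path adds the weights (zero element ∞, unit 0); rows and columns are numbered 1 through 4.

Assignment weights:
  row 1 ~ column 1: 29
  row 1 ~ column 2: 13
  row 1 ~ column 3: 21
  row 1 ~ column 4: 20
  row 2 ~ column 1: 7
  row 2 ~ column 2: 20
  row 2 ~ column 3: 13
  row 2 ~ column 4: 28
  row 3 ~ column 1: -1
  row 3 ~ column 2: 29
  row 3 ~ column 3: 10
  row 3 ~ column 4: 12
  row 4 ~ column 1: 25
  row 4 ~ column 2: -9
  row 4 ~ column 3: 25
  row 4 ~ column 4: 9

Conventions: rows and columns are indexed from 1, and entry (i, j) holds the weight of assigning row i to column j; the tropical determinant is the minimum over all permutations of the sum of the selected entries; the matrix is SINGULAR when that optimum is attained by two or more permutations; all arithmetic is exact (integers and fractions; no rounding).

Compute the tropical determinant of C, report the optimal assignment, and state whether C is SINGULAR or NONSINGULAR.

σ = (1, 2, 3, 4): 29 + 20 + 10 + 9 = 68
σ = (1, 2, 4, 3): 29 + 20 + 12 + 25 = 86
σ = (1, 3, 2, 4): 29 + 13 + 29 + 9 = 80
σ = (1, 3, 4, 2): 29 + 13 + 12 + (-9) = 45
σ = (1, 4, 2, 3): 29 + 28 + 29 + 25 = 111
σ = (1, 4, 3, 2): 29 + 28 + 10 + (-9) = 58
σ = (2, 1, 3, 4): 13 + 7 + 10 + 9 = 39
σ = (2, 1, 4, 3): 13 + 7 + 12 + 25 = 57
σ = (2, 3, 1, 4): 13 + 13 + (-1) + 9 = 34
σ = (2, 3, 4, 1): 13 + 13 + 12 + 25 = 63
σ = (2, 4, 1, 3): 13 + 28 + (-1) + 25 = 65
σ = (2, 4, 3, 1): 13 + 28 + 10 + 25 = 76
σ = (3, 1, 2, 4): 21 + 7 + 29 + 9 = 66
σ = (3, 1, 4, 2): 21 + 7 + 12 + (-9) = 31
σ = (3, 2, 1, 4): 21 + 20 + (-1) + 9 = 49
σ = (3, 2, 4, 1): 21 + 20 + 12 + 25 = 78
σ = (3, 4, 1, 2): 21 + 28 + (-1) + (-9) = 39
σ = (3, 4, 2, 1): 21 + 28 + 29 + 25 = 103
σ = (4, 1, 2, 3): 20 + 7 + 29 + 25 = 81
σ = (4, 1, 3, 2): 20 + 7 + 10 + (-9) = 28
σ = (4, 2, 1, 3): 20 + 20 + (-1) + 25 = 64
σ = (4, 2, 3, 1): 20 + 20 + 10 + 25 = 75
σ = (4, 3, 1, 2): 20 + 13 + (-1) + (-9) = 23
σ = (4, 3, 2, 1): 20 + 13 + 29 + 25 = 87
Optimal value attained by: σ = (4, 3, 1, 2).
Answer: det⊕(C) = 23; verdict: NONSINGULAR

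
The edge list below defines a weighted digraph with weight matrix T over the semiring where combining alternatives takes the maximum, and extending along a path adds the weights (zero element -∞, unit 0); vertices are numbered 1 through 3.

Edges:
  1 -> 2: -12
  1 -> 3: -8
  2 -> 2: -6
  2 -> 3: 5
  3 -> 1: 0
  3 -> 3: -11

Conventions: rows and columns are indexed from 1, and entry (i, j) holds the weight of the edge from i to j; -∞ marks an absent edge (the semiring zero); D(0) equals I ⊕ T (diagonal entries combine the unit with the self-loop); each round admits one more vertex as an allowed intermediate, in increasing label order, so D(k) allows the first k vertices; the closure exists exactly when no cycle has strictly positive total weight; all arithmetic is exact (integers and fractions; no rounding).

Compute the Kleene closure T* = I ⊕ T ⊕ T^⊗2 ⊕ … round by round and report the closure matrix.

D(0):
  [0, -12, -8]
  [-∞, 0, 5]
  [0, -∞, 0]
D(1):
  [0, -12, -8]
  [-∞, 0, 5]
  [0, -12, 0]
D(2):
  [0, -12, -7]
  [-∞, 0, 5]
  [0, -12, 0]
D(3):
  [0, -12, -7]
  [5, 0, 5]
  [0, -12, 0]
Answer: T* = [[0, -12, -7], [5, 0, 5], [0, -12, 0]]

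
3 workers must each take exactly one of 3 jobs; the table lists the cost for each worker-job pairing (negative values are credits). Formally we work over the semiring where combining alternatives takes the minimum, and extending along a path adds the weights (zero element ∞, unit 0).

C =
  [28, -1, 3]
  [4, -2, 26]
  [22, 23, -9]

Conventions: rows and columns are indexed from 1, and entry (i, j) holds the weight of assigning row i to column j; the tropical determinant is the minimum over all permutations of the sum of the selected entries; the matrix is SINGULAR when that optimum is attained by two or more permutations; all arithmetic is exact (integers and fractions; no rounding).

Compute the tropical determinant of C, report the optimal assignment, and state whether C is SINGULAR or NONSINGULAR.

σ = (1, 2, 3): 28 + (-2) + (-9) = 17
σ = (1, 3, 2): 28 + 26 + 23 = 77
σ = (2, 1, 3): (-1) + 4 + (-9) = -6
σ = (2, 3, 1): (-1) + 26 + 22 = 47
σ = (3, 1, 2): 3 + 4 + 23 = 30
σ = (3, 2, 1): 3 + (-2) + 22 = 23
Optimal value attained by: σ = (2, 1, 3).
Answer: det⊕(C) = -6; verdict: NONSINGULAR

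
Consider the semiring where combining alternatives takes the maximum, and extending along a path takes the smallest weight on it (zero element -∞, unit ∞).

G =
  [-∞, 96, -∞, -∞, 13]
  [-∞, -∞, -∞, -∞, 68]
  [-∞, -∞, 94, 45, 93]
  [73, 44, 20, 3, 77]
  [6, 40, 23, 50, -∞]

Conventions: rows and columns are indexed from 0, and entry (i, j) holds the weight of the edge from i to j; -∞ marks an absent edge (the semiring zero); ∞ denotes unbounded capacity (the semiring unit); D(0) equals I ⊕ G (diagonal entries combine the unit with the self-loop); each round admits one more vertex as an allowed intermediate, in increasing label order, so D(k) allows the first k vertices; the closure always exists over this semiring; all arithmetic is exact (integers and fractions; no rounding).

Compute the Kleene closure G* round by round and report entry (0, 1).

D(0):
  [∞, 96, -∞, -∞, 13]
  [-∞, ∞, -∞, -∞, 68]
  [-∞, -∞, ∞, 45, 93]
  [73, 44, 20, ∞, 77]
  [6, 40, 23, 50, ∞]
D(1):
  [∞, 96, -∞, -∞, 13]
  [-∞, ∞, -∞, -∞, 68]
  [-∞, -∞, ∞, 45, 93]
  [73, 73, 20, ∞, 77]
  [6, 40, 23, 50, ∞]
D(2):
  [∞, 96, -∞, -∞, 68]
  [-∞, ∞, -∞, -∞, 68]
  [-∞, -∞, ∞, 45, 93]
  [73, 73, 20, ∞, 77]
  [6, 40, 23, 50, ∞]
D(3):
  [∞, 96, -∞, -∞, 68]
  [-∞, ∞, -∞, -∞, 68]
  [-∞, -∞, ∞, 45, 93]
  [73, 73, 20, ∞, 77]
  [6, 40, 23, 50, ∞]
D(4):
  [∞, 96, -∞, -∞, 68]
  [-∞, ∞, -∞, -∞, 68]
  [45, 45, ∞, 45, 93]
  [73, 73, 20, ∞, 77]
  [50, 50, 23, 50, ∞]
D(5):
  [∞, 96, 23, 50, 68]
  [50, ∞, 23, 50, 68]
  [50, 50, ∞, 50, 93]
  [73, 73, 23, ∞, 77]
  [50, 50, 23, 50, ∞]
Answer: G*[0][1] = 96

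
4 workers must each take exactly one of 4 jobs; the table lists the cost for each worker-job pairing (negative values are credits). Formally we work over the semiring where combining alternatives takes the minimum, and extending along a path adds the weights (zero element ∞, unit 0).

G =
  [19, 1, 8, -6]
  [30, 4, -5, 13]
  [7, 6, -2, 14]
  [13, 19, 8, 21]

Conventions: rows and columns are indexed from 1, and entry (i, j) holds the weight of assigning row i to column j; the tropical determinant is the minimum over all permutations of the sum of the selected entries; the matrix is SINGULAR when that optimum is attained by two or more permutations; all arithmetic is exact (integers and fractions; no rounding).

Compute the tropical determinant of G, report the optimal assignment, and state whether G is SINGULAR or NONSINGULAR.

σ = (1, 2, 3, 4): 19 + 4 + (-2) + 21 = 42
σ = (1, 2, 4, 3): 19 + 4 + 14 + 8 = 45
σ = (1, 3, 2, 4): 19 + (-5) + 6 + 21 = 41
σ = (1, 3, 4, 2): 19 + (-5) + 14 + 19 = 47
σ = (1, 4, 2, 3): 19 + 13 + 6 + 8 = 46
σ = (1, 4, 3, 2): 19 + 13 + (-2) + 19 = 49
σ = (2, 1, 3, 4): 1 + 30 + (-2) + 21 = 50
σ = (2, 1, 4, 3): 1 + 30 + 14 + 8 = 53
σ = (2, 3, 1, 4): 1 + (-5) + 7 + 21 = 24
σ = (2, 3, 4, 1): 1 + (-5) + 14 + 13 = 23
σ = (2, 4, 1, 3): 1 + 13 + 7 + 8 = 29
σ = (2, 4, 3, 1): 1 + 13 + (-2) + 13 = 25
σ = (3, 1, 2, 4): 8 + 30 + 6 + 21 = 65
σ = (3, 1, 4, 2): 8 + 30 + 14 + 19 = 71
σ = (3, 2, 1, 4): 8 + 4 + 7 + 21 = 40
σ = (3, 2, 4, 1): 8 + 4 + 14 + 13 = 39
σ = (3, 4, 1, 2): 8 + 13 + 7 + 19 = 47
σ = (3, 4, 2, 1): 8 + 13 + 6 + 13 = 40
σ = (4, 1, 2, 3): (-6) + 30 + 6 + 8 = 38
σ = (4, 1, 3, 2): (-6) + 30 + (-2) + 19 = 41
σ = (4, 2, 1, 3): (-6) + 4 + 7 + 8 = 13
σ = (4, 2, 3, 1): (-6) + 4 + (-2) + 13 = 9
σ = (4, 3, 1, 2): (-6) + (-5) + 7 + 19 = 15
σ = (4, 3, 2, 1): (-6) + (-5) + 6 + 13 = 8
Optimal value attained by: σ = (4, 3, 2, 1).
Answer: det⊕(G) = 8; verdict: NONSINGULAR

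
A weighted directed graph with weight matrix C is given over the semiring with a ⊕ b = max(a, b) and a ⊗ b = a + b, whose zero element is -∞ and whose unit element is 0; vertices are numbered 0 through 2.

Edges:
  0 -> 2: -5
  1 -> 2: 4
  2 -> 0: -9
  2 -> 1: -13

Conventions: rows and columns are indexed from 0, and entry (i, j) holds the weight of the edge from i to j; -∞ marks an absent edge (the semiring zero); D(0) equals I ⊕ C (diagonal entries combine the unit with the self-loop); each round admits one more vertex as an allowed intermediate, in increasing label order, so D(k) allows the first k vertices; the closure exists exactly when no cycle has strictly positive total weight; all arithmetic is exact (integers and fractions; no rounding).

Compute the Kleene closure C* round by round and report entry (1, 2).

D(0):
  [0, -∞, -5]
  [-∞, 0, 4]
  [-9, -13, 0]
D(1):
  [0, -∞, -5]
  [-∞, 0, 4]
  [-9, -13, 0]
D(2):
  [0, -∞, -5]
  [-∞, 0, 4]
  [-9, -13, 0]
D(3):
  [0, -18, -5]
  [-5, 0, 4]
  [-9, -13, 0]
Answer: C*[1][2] = 4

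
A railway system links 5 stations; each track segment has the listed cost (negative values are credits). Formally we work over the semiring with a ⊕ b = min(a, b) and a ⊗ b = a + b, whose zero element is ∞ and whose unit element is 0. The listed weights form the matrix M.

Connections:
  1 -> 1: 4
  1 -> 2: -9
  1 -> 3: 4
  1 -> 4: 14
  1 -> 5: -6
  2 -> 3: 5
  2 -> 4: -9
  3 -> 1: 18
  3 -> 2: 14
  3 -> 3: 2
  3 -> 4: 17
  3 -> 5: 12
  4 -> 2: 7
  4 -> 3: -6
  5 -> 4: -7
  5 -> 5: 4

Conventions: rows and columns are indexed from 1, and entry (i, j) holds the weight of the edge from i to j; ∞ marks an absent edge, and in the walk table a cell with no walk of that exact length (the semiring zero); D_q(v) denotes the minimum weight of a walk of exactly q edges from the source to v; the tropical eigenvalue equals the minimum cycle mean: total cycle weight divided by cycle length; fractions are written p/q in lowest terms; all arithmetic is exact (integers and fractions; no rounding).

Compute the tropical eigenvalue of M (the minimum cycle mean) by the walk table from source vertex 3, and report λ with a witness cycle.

q=0: [∞, ∞, 0, ∞, ∞]
q=1: [18, 14, 2, 17, 12]
q=2: [20, 9, 4, 5, 12]
q=3: [22, 11, -1, 0, 14]
q=4: [17, 7, -6, 2, 11]
q=5: [12, 8, -4, -2, 6]
Optimal cycle mean attained by: cycle 1->2->4->3->1, total (-9) + (-9) + (-6) + 18, length 4.
Answer: λ = -3/2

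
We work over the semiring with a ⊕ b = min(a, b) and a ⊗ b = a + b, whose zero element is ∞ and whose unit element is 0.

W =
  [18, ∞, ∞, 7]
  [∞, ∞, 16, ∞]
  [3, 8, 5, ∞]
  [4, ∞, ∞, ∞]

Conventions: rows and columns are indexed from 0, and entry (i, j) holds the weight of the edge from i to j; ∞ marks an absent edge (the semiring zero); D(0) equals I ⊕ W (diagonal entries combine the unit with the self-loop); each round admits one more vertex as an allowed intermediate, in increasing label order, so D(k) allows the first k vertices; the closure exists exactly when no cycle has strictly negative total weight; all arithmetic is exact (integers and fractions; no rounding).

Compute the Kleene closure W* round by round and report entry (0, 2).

D(0):
  [0, ∞, ∞, 7]
  [∞, 0, 16, ∞]
  [3, 8, 0, ∞]
  [4, ∞, ∞, 0]
D(1):
  [0, ∞, ∞, 7]
  [∞, 0, 16, ∞]
  [3, 8, 0, 10]
  [4, ∞, ∞, 0]
D(2):
  [0, ∞, ∞, 7]
  [∞, 0, 16, ∞]
  [3, 8, 0, 10]
  [4, ∞, ∞, 0]
D(3):
  [0, ∞, ∞, 7]
  [19, 0, 16, 26]
  [3, 8, 0, 10]
  [4, ∞, ∞, 0]
D(4):
  [0, ∞, ∞, 7]
  [19, 0, 16, 26]
  [3, 8, 0, 10]
  [4, ∞, ∞, 0]
Answer: W*[0][2] = ∞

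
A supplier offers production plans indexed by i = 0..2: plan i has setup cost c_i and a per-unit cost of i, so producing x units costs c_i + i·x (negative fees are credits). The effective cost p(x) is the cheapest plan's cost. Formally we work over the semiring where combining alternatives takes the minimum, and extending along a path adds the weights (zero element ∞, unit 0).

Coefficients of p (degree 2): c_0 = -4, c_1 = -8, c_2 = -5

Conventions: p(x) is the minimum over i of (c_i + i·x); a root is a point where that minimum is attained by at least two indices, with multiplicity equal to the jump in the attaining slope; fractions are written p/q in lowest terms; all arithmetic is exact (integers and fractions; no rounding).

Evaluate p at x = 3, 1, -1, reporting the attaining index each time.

p(3) = min(-4+0·3=-4, -8+1·3=-5, -5+2·3=1) = -5 (attained by i=1)
p(1) = min(-4+0·1=-4, -8+1·1=-7, -5+2·1=-3) = -7 (attained by i=1)
p(-1) = min(-4+0·(-1)=-4, -8+1·(-1)=-9, -5+2·(-1)=-7) = -9 (attained by i=1)
Answer: p(3) = -5; p(1) = -7; p(-1) = -9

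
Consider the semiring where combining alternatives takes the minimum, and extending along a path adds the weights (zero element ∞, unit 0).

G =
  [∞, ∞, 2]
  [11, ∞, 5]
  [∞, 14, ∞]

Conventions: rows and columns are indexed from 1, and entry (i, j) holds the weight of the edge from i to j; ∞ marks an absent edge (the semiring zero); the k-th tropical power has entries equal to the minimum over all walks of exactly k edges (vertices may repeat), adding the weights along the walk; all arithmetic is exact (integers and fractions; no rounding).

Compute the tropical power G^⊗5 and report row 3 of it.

G^⊗2:
  [∞, 16, ∞]
  [∞, 19, 13]
  [25, ∞, 19]
G^⊗3:
  [27, ∞, 21]
  [30, 27, 24]
  [∞, 33, 27]
G^⊗4:
  [∞, 35, 29]
  [38, 38, 32]
  [44, 41, 38]
G^⊗5:
  [46, 43, 40]
  [49, 46, 40]
  [52, 52, 46]
Answer: row 3 of G^⊗5 = [52, 52, 46]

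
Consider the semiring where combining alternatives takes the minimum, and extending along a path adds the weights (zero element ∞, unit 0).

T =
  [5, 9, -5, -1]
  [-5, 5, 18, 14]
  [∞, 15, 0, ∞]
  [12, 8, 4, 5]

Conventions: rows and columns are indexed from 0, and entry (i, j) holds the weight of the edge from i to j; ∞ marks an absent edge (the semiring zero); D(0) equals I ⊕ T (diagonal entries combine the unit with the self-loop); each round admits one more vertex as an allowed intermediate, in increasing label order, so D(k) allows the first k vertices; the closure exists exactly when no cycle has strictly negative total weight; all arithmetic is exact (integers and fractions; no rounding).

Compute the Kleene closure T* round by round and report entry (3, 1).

D(0):
  [0, 9, -5, -1]
  [-5, 0, 18, 14]
  [∞, 15, 0, ∞]
  [12, 8, 4, 0]
D(1):
  [0, 9, -5, -1]
  [-5, 0, -10, -6]
  [∞, 15, 0, ∞]
  [12, 8, 4, 0]
D(2):
  [0, 9, -5, -1]
  [-5, 0, -10, -6]
  [10, 15, 0, 9]
  [3, 8, -2, 0]
D(3):
  [0, 9, -5, -1]
  [-5, 0, -10, -6]
  [10, 15, 0, 9]
  [3, 8, -2, 0]
D(4):
  [0, 7, -5, -1]
  [-5, 0, -10, -6]
  [10, 15, 0, 9]
  [3, 8, -2, 0]
Answer: T*[3][1] = 8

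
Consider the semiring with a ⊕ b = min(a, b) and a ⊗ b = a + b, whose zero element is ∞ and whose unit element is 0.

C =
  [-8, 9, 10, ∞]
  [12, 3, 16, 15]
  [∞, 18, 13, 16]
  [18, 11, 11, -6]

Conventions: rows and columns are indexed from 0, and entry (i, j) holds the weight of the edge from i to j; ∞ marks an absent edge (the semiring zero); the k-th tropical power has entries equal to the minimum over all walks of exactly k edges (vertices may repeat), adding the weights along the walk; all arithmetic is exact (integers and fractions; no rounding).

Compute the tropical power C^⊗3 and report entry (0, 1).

C^⊗2:
  [-16, 1, 2, 24]
  [4, 6, 19, 9]
  [30, 21, 26, 10]
  [10, 5, 5, -12]
C^⊗3:
  [-24, -7, -6, 16]
  [-4, 9, 14, 3]
  [22, 21, 21, 4]
  [2, -1, -1, -18]
Key observation: the optimum is the walk 0->0->0->1, with weight (-8) + (-8) + 9 = -7.
Optimal value attained by: walk 0->0->0->1.
Answer: (C^⊗3)[0][1] = -7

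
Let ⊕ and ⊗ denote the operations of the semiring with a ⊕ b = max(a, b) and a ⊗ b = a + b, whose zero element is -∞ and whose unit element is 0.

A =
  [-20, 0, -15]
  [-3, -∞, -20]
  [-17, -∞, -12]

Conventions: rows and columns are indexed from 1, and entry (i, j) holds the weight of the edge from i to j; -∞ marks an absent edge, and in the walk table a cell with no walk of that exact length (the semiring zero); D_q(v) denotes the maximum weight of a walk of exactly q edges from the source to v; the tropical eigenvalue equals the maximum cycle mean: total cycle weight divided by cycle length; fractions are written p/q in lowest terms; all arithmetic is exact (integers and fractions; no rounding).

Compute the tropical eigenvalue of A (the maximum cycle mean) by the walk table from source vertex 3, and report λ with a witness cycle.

q=0: [-∞, -∞, 0]
q=1: [-17, -∞, -12]
q=2: [-29, -17, -24]
q=3: [-20, -29, -36]
Optimal cycle mean attained by: cycle 1->2->1, total 0 + (-3), length 2.
Answer: λ = -3/2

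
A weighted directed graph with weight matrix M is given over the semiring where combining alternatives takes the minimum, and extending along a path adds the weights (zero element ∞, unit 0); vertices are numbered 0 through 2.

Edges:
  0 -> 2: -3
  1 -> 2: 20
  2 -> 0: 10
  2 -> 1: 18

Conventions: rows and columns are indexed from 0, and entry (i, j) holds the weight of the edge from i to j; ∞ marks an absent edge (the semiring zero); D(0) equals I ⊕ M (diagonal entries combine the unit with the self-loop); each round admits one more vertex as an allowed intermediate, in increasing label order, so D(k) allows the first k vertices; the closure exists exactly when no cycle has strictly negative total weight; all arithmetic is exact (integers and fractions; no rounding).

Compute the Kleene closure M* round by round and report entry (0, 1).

D(0):
  [0, ∞, -3]
  [∞, 0, 20]
  [10, 18, 0]
D(1):
  [0, ∞, -3]
  [∞, 0, 20]
  [10, 18, 0]
D(2):
  [0, ∞, -3]
  [∞, 0, 20]
  [10, 18, 0]
D(3):
  [0, 15, -3]
  [30, 0, 20]
  [10, 18, 0]
Answer: M*[0][1] = 15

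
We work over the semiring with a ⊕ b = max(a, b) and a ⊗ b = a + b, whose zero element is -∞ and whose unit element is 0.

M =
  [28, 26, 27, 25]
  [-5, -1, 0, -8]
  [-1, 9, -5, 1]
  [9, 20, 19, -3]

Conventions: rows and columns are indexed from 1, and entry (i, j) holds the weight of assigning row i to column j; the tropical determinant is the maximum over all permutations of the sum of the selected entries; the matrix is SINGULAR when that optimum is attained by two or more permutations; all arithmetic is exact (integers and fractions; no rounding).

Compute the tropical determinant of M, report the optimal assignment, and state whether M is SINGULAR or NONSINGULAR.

σ = (1, 2, 3, 4): 28 + (-1) + (-5) + (-3) = 19
σ = (1, 2, 4, 3): 28 + (-1) + 1 + 19 = 47
σ = (1, 3, 2, 4): 28 + 0 + 9 + (-3) = 34
σ = (1, 3, 4, 2): 28 + 0 + 1 + 20 = 49
σ = (1, 4, 2, 3): 28 + (-8) + 9 + 19 = 48
σ = (1, 4, 3, 2): 28 + (-8) + (-5) + 20 = 35
σ = (2, 1, 3, 4): 26 + (-5) + (-5) + (-3) = 13
σ = (2, 1, 4, 3): 26 + (-5) + 1 + 19 = 41
σ = (2, 3, 1, 4): 26 + 0 + (-1) + (-3) = 22
σ = (2, 3, 4, 1): 26 + 0 + 1 + 9 = 36
σ = (2, 4, 1, 3): 26 + (-8) + (-1) + 19 = 36
σ = (2, 4, 3, 1): 26 + (-8) + (-5) + 9 = 22
σ = (3, 1, 2, 4): 27 + (-5) + 9 + (-3) = 28
σ = (3, 1, 4, 2): 27 + (-5) + 1 + 20 = 43
σ = (3, 2, 1, 4): 27 + (-1) + (-1) + (-3) = 22
σ = (3, 2, 4, 1): 27 + (-1) + 1 + 9 = 36
σ = (3, 4, 1, 2): 27 + (-8) + (-1) + 20 = 38
σ = (3, 4, 2, 1): 27 + (-8) + 9 + 9 = 37
σ = (4, 1, 2, 3): 25 + (-5) + 9 + 19 = 48
σ = (4, 1, 3, 2): 25 + (-5) + (-5) + 20 = 35
σ = (4, 2, 1, 3): 25 + (-1) + (-1) + 19 = 42
σ = (4, 2, 3, 1): 25 + (-1) + (-5) + 9 = 28
σ = (4, 3, 1, 2): 25 + 0 + (-1) + 20 = 44
σ = (4, 3, 2, 1): 25 + 0 + 9 + 9 = 43
Optimal value attained by: σ = (1, 3, 4, 2).
Answer: det⊕(M) = 49; verdict: NONSINGULAR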